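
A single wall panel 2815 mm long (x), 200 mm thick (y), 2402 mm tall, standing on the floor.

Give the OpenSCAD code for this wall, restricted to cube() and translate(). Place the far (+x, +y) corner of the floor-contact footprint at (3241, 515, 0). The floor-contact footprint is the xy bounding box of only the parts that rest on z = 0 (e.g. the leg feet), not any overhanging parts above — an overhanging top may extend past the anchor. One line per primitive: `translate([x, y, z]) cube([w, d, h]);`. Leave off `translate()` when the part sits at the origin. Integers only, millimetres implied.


translate([426, 315, 0]) cube([2815, 200, 2402]);


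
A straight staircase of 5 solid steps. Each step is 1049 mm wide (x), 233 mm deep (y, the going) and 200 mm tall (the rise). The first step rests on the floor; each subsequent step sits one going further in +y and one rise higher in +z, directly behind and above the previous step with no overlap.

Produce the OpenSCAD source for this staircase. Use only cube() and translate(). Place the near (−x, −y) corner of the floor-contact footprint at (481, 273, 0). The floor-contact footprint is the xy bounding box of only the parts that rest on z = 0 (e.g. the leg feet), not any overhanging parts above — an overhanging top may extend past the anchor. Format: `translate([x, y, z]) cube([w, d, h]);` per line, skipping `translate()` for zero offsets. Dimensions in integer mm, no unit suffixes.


translate([481, 273, 0]) cube([1049, 233, 200]);
translate([481, 506, 200]) cube([1049, 233, 200]);
translate([481, 739, 400]) cube([1049, 233, 200]);
translate([481, 972, 600]) cube([1049, 233, 200]);
translate([481, 1205, 800]) cube([1049, 233, 200]);


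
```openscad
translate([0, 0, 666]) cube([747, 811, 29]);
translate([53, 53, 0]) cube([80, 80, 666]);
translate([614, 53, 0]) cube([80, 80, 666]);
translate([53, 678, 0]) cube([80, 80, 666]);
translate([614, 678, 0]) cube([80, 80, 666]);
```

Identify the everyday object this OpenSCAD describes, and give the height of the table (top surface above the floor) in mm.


A table. The table height is 695 mm.

A 747×811×29 slab sits at z = 666 on four 80 mm square posts — a table. The top surface is at 666 + 29 = 695 mm.


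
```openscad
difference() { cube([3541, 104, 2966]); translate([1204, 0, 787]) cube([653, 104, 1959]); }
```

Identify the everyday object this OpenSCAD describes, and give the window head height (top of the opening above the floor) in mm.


A wall with a window opening. The window head height is 2746 mm.

A wall with a rectangular opening subtracted — a window. Sill at z = 787, opening 1959 mm tall, so the head is at 787 + 1959 = 2746 mm.


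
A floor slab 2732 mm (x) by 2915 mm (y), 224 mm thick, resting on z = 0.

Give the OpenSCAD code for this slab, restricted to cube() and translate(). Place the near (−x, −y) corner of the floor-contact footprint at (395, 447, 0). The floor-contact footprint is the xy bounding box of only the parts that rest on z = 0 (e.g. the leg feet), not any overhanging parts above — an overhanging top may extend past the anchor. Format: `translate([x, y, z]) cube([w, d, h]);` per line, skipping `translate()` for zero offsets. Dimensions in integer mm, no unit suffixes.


translate([395, 447, 0]) cube([2732, 2915, 224]);


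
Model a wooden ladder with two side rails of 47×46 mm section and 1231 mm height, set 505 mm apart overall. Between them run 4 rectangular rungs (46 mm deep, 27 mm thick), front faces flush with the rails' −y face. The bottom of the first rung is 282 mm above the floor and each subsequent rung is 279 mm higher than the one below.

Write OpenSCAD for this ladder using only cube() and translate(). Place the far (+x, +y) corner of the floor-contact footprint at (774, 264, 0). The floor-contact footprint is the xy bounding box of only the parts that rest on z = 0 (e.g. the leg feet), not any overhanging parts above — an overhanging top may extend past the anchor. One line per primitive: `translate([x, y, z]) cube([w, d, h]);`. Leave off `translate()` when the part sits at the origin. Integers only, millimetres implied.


translate([269, 218, 0]) cube([47, 46, 1231]);
translate([727, 218, 0]) cube([47, 46, 1231]);
translate([316, 218, 282]) cube([411, 46, 27]);
translate([316, 218, 561]) cube([411, 46, 27]);
translate([316, 218, 840]) cube([411, 46, 27]);
translate([316, 218, 1119]) cube([411, 46, 27]);


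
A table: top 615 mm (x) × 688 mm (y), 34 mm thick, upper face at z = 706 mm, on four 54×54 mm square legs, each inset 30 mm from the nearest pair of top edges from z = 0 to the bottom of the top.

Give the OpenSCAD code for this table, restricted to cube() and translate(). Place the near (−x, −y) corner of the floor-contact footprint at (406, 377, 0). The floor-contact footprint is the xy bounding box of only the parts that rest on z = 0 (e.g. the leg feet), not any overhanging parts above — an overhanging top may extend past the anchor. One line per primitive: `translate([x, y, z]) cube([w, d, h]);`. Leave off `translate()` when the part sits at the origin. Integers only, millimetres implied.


translate([376, 347, 672]) cube([615, 688, 34]);
translate([406, 377, 0]) cube([54, 54, 672]);
translate([907, 377, 0]) cube([54, 54, 672]);
translate([406, 951, 0]) cube([54, 54, 672]);
translate([907, 951, 0]) cube([54, 54, 672]);


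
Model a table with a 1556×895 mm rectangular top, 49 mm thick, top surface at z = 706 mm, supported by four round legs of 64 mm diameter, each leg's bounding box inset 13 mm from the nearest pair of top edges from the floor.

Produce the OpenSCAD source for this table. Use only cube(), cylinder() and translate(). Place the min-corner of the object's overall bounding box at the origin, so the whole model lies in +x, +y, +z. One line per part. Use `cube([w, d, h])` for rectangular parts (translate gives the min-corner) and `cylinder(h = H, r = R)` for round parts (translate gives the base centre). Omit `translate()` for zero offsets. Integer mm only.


translate([0, 0, 657]) cube([1556, 895, 49]);
translate([45, 45, 0]) cylinder(h = 657, r = 32);
translate([1511, 45, 0]) cylinder(h = 657, r = 32);
translate([45, 850, 0]) cylinder(h = 657, r = 32);
translate([1511, 850, 0]) cylinder(h = 657, r = 32);


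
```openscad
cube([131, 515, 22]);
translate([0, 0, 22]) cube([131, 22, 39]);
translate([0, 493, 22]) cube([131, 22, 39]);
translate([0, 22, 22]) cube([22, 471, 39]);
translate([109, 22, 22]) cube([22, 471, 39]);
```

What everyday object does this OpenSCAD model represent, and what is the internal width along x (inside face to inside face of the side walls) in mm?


An open box. The internal width is 87 mm.

A 131×515 base slab with four walls standing on it — an open box. The base is 131 mm wide and the walls are 22 mm thick, so the internal width is 131 − 2 × 22 = 87 mm.


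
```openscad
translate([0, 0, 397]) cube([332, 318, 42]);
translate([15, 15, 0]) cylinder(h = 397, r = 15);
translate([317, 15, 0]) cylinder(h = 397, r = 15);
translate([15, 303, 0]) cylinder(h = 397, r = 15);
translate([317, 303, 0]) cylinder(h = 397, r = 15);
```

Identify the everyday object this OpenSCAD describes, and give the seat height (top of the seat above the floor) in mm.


A stool. The seat height is 439 mm.

A 332×318×42 slab at z = 397 on four corner cylinders — a stool. The seat top is 397 + 42 = 439 mm.


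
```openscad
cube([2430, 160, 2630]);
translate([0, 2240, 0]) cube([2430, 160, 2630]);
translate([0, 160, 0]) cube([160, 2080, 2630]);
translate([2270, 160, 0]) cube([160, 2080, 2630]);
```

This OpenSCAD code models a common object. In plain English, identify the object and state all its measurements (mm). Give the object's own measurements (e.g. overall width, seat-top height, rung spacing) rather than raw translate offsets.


The wall frame of a small rectangular building: four walls, each 2630 mm tall and 160 mm thick, enclosing a footprint 2430 mm (x) by 2400 mm (y) outside-to-outside, with no floor or roof. The front and back walls (the −y and +y sides) span the full width; the two side walls fit between them.


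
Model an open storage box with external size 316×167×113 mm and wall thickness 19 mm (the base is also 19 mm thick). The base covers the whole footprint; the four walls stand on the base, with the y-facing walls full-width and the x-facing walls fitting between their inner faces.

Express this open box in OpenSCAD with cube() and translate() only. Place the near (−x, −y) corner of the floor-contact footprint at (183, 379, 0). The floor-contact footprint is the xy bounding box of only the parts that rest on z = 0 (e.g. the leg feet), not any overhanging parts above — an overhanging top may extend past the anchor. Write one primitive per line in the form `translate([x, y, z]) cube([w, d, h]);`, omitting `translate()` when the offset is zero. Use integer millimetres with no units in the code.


translate([183, 379, 0]) cube([316, 167, 19]);
translate([183, 379, 19]) cube([316, 19, 94]);
translate([183, 527, 19]) cube([316, 19, 94]);
translate([183, 398, 19]) cube([19, 129, 94]);
translate([480, 398, 19]) cube([19, 129, 94]);


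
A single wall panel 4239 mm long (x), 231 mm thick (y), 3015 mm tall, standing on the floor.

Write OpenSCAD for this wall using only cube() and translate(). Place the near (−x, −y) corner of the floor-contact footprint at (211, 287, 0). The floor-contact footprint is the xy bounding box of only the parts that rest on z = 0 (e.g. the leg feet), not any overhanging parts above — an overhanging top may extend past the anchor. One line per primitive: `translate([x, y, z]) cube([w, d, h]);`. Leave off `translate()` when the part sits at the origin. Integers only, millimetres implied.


translate([211, 287, 0]) cube([4239, 231, 3015]);


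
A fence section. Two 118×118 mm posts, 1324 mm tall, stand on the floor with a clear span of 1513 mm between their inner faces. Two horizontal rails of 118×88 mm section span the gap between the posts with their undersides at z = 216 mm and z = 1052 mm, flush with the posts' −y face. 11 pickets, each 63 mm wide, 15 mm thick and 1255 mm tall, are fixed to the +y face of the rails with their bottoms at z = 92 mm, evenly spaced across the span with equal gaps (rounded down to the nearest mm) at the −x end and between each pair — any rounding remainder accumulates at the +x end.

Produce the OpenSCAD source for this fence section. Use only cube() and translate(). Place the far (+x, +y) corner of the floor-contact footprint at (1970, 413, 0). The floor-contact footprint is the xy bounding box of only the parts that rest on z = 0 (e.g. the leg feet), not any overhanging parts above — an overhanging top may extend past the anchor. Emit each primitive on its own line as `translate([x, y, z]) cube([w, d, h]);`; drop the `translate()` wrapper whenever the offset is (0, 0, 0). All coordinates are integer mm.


translate([221, 295, 0]) cube([118, 118, 1324]);
translate([1852, 295, 0]) cube([118, 118, 1324]);
translate([339, 295, 216]) cube([1513, 118, 88]);
translate([339, 295, 1052]) cube([1513, 118, 88]);
translate([407, 413, 92]) cube([63, 15, 1255]);
translate([538, 413, 92]) cube([63, 15, 1255]);
translate([669, 413, 92]) cube([63, 15, 1255]);
translate([800, 413, 92]) cube([63, 15, 1255]);
translate([931, 413, 92]) cube([63, 15, 1255]);
translate([1062, 413, 92]) cube([63, 15, 1255]);
translate([1193, 413, 92]) cube([63, 15, 1255]);
translate([1324, 413, 92]) cube([63, 15, 1255]);
translate([1455, 413, 92]) cube([63, 15, 1255]);
translate([1586, 413, 92]) cube([63, 15, 1255]);
translate([1717, 413, 92]) cube([63, 15, 1255]);


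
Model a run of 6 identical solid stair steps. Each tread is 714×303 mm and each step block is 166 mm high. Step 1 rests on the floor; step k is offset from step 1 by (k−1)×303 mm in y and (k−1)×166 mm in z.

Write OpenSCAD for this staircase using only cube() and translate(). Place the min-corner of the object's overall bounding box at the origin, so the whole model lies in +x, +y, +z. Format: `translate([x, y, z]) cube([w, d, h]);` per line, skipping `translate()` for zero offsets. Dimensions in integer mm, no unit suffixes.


cube([714, 303, 166]);
translate([0, 303, 166]) cube([714, 303, 166]);
translate([0, 606, 332]) cube([714, 303, 166]);
translate([0, 909, 498]) cube([714, 303, 166]);
translate([0, 1212, 664]) cube([714, 303, 166]);
translate([0, 1515, 830]) cube([714, 303, 166]);


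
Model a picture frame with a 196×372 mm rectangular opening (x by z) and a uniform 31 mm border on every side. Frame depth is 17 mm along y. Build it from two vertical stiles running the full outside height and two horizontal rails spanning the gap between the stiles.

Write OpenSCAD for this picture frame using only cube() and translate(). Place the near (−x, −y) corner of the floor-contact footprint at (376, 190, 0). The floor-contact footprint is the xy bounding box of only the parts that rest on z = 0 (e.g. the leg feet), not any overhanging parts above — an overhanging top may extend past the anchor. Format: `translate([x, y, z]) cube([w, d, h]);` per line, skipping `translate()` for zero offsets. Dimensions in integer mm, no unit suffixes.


translate([376, 190, 0]) cube([31, 17, 434]);
translate([603, 190, 0]) cube([31, 17, 434]);
translate([407, 190, 0]) cube([196, 17, 31]);
translate([407, 190, 403]) cube([196, 17, 31]);


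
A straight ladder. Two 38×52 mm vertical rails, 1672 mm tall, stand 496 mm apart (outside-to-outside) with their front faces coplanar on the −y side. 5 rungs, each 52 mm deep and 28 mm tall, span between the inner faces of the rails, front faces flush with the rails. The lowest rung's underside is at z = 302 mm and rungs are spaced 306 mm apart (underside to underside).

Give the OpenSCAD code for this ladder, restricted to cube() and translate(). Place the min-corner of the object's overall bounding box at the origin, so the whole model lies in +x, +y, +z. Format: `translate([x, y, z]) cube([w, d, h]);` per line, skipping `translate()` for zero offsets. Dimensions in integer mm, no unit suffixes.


cube([38, 52, 1672]);
translate([458, 0, 0]) cube([38, 52, 1672]);
translate([38, 0, 302]) cube([420, 52, 28]);
translate([38, 0, 608]) cube([420, 52, 28]);
translate([38, 0, 914]) cube([420, 52, 28]);
translate([38, 0, 1220]) cube([420, 52, 28]);
translate([38, 0, 1526]) cube([420, 52, 28]);


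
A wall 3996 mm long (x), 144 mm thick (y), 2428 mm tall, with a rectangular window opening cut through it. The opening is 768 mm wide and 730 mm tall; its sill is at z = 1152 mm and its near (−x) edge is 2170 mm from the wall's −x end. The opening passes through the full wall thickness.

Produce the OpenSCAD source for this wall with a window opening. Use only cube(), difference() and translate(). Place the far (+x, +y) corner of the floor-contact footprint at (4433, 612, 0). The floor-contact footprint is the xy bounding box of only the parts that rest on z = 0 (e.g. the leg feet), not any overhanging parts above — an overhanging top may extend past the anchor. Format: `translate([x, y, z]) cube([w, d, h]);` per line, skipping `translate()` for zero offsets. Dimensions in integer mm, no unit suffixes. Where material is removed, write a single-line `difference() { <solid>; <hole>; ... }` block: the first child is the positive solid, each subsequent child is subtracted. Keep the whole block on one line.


difference() { translate([437, 468, 0]) cube([3996, 144, 2428]); translate([2607, 468, 1152]) cube([768, 144, 730]); }


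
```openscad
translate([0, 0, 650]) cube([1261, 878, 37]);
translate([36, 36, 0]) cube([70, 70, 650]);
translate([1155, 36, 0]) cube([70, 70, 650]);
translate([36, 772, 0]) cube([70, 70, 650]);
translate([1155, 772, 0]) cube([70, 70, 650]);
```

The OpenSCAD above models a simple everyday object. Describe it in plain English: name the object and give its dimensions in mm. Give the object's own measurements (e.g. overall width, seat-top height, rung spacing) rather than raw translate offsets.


A rectangular dining table. The top is 1261×878×37 mm with its upper surface at z = 687 mm. It stands on four 70×70 mm square legs, each inset 36 mm from the nearest pair of top edges, running from the floor to the underside of the top.


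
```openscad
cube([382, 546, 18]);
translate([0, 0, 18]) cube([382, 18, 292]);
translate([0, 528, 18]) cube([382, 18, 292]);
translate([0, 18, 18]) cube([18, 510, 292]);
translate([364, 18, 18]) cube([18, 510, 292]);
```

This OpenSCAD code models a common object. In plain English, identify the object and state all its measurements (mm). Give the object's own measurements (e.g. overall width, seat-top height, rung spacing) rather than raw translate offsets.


An open-topped rectangular box: outside dimensions 382×546×310 mm, with a uniform wall and base thickness of 18 mm. The base is a full 382×546 slab on the floor; four walls sit on top of the base. The front and back walls (the −y and +y sides) span the full width; the two side walls fit between them.


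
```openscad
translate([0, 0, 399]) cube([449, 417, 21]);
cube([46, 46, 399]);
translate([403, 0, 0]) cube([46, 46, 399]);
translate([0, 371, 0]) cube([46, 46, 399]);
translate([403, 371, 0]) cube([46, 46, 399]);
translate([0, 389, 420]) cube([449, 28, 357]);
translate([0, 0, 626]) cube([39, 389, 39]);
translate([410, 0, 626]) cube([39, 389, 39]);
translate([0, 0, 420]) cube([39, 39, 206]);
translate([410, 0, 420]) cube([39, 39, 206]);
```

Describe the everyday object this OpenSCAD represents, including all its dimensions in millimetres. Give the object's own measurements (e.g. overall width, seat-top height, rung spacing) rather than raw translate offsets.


A chair. The seat is a 449×417×21 mm slab with its top at z = 420 mm, on four 46×46 mm corner legs (flush with the seat edges, standing on z = 0). A flat backrest 28 mm thick, 357 mm tall, spans the full seat width and rises from the seat top along its +y edge, rear face flush with the rear of the seat. Two armrests of 39×39 mm section run along each side from the seat's front edge to the front of the backrest, top faces 245 mm above the seat top and outer faces flush with the seat's x-edges; a 39×39 mm post under the front of each armrest stands on the seat at the front corner.


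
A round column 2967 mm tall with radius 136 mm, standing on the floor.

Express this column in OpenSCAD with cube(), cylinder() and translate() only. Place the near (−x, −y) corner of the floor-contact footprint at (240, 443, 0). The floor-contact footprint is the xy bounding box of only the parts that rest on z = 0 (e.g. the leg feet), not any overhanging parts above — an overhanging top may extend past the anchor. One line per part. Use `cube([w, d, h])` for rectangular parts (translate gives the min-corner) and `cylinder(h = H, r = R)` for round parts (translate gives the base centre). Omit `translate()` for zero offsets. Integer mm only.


translate([376, 579, 0]) cylinder(h = 2967, r = 136);


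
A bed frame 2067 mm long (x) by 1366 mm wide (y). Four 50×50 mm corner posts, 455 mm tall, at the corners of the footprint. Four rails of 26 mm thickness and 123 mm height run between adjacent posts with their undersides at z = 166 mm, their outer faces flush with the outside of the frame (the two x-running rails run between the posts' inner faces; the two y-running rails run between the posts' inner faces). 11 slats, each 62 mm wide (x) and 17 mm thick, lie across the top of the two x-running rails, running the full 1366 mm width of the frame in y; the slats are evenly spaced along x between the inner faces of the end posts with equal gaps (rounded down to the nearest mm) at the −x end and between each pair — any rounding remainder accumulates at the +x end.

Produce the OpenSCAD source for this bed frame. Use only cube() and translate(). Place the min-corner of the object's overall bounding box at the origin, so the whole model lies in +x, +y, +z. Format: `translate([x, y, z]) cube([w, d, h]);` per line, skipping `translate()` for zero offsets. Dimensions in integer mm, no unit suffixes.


cube([50, 50, 455]);
translate([0, 1316, 0]) cube([50, 50, 455]);
translate([2017, 0, 0]) cube([50, 50, 455]);
translate([2017, 1316, 0]) cube([50, 50, 455]);
translate([50, 0, 166]) cube([1967, 26, 123]);
translate([50, 1340, 166]) cube([1967, 26, 123]);
translate([0, 50, 166]) cube([26, 1266, 123]);
translate([2041, 50, 166]) cube([26, 1266, 123]);
translate([157, 0, 289]) cube([62, 1366, 17]);
translate([326, 0, 289]) cube([62, 1366, 17]);
translate([495, 0, 289]) cube([62, 1366, 17]);
translate([664, 0, 289]) cube([62, 1366, 17]);
translate([833, 0, 289]) cube([62, 1366, 17]);
translate([1002, 0, 289]) cube([62, 1366, 17]);
translate([1171, 0, 289]) cube([62, 1366, 17]);
translate([1340, 0, 289]) cube([62, 1366, 17]);
translate([1509, 0, 289]) cube([62, 1366, 17]);
translate([1678, 0, 289]) cube([62, 1366, 17]);
translate([1847, 0, 289]) cube([62, 1366, 17]);


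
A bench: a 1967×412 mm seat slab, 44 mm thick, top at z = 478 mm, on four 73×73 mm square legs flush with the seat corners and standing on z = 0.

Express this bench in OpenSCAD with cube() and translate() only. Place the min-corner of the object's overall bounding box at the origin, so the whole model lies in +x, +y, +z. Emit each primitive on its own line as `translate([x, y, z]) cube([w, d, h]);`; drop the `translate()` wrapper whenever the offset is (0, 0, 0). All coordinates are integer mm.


translate([0, 0, 434]) cube([1967, 412, 44]);
cube([73, 73, 434]);
translate([0, 339, 0]) cube([73, 73, 434]);
translate([1894, 0, 0]) cube([73, 73, 434]);
translate([1894, 339, 0]) cube([73, 73, 434]);


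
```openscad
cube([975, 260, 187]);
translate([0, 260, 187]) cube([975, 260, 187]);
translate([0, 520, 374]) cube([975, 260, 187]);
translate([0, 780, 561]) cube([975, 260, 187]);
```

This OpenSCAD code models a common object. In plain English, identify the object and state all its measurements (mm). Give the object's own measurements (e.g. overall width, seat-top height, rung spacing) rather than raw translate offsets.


A straight staircase of 4 solid steps. Each step is 975 mm wide (x), 260 mm deep (y, the going) and 187 mm tall (the rise). The first step rests on the floor; each subsequent step sits one going further in +y and one rise higher in +z, directly behind and above the previous step with no overlap.


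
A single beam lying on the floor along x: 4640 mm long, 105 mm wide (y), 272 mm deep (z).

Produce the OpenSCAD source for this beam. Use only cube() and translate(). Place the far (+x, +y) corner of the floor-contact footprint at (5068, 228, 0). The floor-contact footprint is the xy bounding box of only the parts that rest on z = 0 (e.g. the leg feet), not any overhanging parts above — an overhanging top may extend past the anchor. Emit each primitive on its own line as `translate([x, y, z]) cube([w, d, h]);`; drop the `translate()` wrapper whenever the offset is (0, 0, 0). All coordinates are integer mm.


translate([428, 123, 0]) cube([4640, 105, 272]);


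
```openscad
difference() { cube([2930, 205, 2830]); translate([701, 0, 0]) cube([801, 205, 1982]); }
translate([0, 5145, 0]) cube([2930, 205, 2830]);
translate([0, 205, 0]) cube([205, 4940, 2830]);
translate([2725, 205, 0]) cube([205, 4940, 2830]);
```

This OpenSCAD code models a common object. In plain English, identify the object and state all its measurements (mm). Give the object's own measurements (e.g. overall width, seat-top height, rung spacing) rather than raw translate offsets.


A single room: four walls, each 2830 mm tall and 205 mm thick, enclosing an outside footprint 2930×5350 mm (x × y), no floor or roof. The front and back walls (−y and +y sides) run the full x-width; the side walls fit between their inner faces. A door opening 801 mm wide and 1982 mm tall is cut through the front wall from the floor up, its −x edge 701 mm from the wall's −x end.


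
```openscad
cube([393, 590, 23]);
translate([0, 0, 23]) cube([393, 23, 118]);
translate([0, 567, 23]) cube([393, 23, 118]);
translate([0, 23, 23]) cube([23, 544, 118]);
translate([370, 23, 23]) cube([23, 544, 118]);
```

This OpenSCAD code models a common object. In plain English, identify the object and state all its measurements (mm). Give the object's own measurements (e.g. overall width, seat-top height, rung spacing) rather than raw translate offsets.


An open-topped rectangular box: outside dimensions 393×590×141 mm, with a uniform wall and base thickness of 23 mm. The base is a full 393×590 slab on the floor; four walls sit on top of the base. The front and back walls (the −y and +y sides) span the full width; the two side walls fit between them.


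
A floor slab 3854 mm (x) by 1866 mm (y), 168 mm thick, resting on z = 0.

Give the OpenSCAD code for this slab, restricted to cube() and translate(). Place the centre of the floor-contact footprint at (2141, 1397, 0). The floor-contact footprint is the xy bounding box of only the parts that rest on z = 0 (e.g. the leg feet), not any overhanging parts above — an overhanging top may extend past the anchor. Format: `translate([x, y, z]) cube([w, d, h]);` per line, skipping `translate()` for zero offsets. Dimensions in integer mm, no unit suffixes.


translate([214, 464, 0]) cube([3854, 1866, 168]);


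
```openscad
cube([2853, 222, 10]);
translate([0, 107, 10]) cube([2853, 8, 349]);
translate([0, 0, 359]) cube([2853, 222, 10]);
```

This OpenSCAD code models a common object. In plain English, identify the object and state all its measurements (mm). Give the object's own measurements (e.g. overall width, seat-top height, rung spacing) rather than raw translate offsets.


An I-beam lying along x, 2853 mm long. Overall section height 369 mm. Two flanges 222 mm wide (y) and 10 mm thick, one on the floor and one at the top; a web 8 mm thick runs between them, centred on the flange width.


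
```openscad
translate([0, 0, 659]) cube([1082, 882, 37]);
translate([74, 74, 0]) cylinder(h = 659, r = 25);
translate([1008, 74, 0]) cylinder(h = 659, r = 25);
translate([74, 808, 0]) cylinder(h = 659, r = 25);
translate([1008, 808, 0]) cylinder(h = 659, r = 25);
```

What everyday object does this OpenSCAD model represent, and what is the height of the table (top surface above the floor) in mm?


A table. The table height is 696 mm.

A 1082×882×37 slab sits at z = 659 on four Ø50 mm round legs — a table. The top surface is at 659 + 37 = 696 mm.


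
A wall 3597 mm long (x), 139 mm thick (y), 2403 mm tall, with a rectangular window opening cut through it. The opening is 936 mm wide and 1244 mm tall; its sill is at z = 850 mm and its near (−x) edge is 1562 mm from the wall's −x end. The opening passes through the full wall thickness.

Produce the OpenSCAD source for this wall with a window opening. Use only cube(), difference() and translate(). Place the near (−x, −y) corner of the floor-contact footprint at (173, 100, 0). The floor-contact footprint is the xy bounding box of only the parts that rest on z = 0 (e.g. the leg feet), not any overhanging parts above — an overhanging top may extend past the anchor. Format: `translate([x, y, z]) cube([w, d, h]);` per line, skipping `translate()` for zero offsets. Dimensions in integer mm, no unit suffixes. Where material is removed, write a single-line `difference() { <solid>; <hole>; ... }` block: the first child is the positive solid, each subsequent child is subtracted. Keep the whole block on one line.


difference() { translate([173, 100, 0]) cube([3597, 139, 2403]); translate([1735, 100, 850]) cube([936, 139, 1244]); }


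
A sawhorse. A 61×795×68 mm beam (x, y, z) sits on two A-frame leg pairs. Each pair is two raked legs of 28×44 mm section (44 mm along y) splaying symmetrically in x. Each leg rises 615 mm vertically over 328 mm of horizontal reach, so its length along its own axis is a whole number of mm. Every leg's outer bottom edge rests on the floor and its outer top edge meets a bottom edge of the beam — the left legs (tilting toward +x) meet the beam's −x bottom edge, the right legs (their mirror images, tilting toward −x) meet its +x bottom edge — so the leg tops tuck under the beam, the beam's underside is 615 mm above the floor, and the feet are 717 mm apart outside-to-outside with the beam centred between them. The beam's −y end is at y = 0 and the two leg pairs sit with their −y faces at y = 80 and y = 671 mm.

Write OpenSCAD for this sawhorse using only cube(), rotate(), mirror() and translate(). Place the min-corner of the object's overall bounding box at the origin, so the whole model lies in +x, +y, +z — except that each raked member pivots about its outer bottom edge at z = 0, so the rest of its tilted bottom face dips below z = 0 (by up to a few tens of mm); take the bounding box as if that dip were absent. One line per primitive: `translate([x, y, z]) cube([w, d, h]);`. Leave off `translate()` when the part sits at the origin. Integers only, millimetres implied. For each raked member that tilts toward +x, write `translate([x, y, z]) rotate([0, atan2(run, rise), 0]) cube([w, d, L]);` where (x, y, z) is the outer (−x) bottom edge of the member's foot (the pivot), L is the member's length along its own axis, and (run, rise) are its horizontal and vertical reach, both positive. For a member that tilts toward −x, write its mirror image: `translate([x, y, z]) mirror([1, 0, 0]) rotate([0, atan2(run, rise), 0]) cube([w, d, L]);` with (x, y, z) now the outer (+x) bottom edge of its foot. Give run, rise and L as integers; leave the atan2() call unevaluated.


// leg length = √(328² + 615²) = 697
// right-leg outer foot x = 2·328 + 61 = 717
// beam min-corner = (328, 0, 615)
translate([328, 0, 615]) cube([61, 795, 68]);
translate([0, 80, 0]) rotate([0, atan2(328, 615), 0]) cube([28, 44, 697]);
translate([717, 80, 0]) mirror([1, 0, 0]) rotate([0, atan2(328, 615), 0]) cube([28, 44, 697]);
translate([0, 671, 0]) rotate([0, atan2(328, 615), 0]) cube([28, 44, 697]);
translate([717, 671, 0]) mirror([1, 0, 0]) rotate([0, atan2(328, 615), 0]) cube([28, 44, 697]);


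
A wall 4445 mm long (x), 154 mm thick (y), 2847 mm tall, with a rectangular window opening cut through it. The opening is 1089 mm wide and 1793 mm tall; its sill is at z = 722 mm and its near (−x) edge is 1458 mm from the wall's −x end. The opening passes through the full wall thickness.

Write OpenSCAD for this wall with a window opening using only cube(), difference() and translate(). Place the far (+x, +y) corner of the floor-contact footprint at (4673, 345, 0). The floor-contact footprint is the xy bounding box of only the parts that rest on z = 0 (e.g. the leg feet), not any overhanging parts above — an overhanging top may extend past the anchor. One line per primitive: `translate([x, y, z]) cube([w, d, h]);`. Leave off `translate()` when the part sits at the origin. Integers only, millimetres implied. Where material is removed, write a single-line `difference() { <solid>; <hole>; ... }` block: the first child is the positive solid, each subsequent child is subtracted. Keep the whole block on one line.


difference() { translate([228, 191, 0]) cube([4445, 154, 2847]); translate([1686, 191, 722]) cube([1089, 154, 1793]); }


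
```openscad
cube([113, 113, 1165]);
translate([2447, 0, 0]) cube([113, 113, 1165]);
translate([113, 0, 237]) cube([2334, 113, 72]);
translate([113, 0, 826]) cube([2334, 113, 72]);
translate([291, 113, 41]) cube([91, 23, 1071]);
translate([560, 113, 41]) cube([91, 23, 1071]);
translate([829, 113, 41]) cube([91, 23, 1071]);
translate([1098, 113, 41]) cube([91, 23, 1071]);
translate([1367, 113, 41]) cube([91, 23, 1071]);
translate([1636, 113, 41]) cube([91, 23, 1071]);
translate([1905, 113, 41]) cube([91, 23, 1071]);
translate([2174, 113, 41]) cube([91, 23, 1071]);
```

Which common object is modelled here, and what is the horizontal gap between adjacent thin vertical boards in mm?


A fence section. The picket gap is 178 mm.

Two posts, two rails, 8 pickets — a fence section. Span 2334 mm holds 8 pickets of 91 mm with 9 equal gaps: ⌊(2334 − 8·91) / 9⌋ = 178 mm.


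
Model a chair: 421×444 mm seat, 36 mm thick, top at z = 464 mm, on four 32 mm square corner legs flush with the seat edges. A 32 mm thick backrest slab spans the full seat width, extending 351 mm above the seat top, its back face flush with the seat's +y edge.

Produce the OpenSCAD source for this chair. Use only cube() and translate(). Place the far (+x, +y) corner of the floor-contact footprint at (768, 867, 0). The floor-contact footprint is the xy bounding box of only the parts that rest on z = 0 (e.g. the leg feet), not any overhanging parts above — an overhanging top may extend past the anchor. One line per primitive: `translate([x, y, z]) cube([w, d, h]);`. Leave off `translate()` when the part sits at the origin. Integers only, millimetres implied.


translate([347, 423, 428]) cube([421, 444, 36]);
translate([347, 423, 0]) cube([32, 32, 428]);
translate([736, 423, 0]) cube([32, 32, 428]);
translate([347, 835, 0]) cube([32, 32, 428]);
translate([736, 835, 0]) cube([32, 32, 428]);
translate([347, 835, 464]) cube([421, 32, 351]);


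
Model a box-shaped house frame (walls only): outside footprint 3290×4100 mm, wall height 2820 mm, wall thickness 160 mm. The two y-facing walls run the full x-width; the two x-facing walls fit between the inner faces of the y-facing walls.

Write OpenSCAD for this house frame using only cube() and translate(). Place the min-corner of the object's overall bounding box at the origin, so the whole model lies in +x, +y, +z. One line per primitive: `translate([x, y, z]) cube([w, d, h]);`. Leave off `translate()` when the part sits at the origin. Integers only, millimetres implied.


cube([3290, 160, 2820]);
translate([0, 3940, 0]) cube([3290, 160, 2820]);
translate([0, 160, 0]) cube([160, 3780, 2820]);
translate([3130, 160, 0]) cube([160, 3780, 2820]);


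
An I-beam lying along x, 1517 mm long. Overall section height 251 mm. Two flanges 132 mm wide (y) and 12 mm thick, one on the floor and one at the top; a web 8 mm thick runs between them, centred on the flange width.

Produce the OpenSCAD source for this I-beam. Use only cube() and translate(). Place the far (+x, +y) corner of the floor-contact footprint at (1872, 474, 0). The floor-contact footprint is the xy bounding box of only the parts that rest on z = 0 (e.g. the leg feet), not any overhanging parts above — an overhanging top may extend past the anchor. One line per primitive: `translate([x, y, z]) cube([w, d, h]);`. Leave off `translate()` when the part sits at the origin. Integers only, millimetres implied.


translate([355, 342, 0]) cube([1517, 132, 12]);
translate([355, 404, 12]) cube([1517, 8, 227]);
translate([355, 342, 239]) cube([1517, 132, 12]);


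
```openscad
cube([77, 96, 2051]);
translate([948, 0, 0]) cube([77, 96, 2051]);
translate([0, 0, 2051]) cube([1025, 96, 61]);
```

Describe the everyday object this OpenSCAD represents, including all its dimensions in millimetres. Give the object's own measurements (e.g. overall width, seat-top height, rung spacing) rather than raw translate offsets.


A door frame. The clear opening is 871 mm wide and 2051 mm high. Two 77 mm wide jambs, 96 mm deep, stand either side of the opening from the floor to the top of the opening. A 61 mm thick head sits across the top of both jambs, spanning the full outside width of the frame.


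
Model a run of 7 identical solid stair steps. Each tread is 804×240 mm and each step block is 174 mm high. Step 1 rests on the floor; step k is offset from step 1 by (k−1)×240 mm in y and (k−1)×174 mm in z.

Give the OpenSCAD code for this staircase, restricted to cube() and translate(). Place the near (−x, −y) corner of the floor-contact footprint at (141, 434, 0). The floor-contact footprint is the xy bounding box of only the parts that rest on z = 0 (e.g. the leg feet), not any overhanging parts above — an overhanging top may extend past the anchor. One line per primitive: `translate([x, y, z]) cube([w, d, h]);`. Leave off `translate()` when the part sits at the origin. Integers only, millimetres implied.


translate([141, 434, 0]) cube([804, 240, 174]);
translate([141, 674, 174]) cube([804, 240, 174]);
translate([141, 914, 348]) cube([804, 240, 174]);
translate([141, 1154, 522]) cube([804, 240, 174]);
translate([141, 1394, 696]) cube([804, 240, 174]);
translate([141, 1634, 870]) cube([804, 240, 174]);
translate([141, 1874, 1044]) cube([804, 240, 174]);


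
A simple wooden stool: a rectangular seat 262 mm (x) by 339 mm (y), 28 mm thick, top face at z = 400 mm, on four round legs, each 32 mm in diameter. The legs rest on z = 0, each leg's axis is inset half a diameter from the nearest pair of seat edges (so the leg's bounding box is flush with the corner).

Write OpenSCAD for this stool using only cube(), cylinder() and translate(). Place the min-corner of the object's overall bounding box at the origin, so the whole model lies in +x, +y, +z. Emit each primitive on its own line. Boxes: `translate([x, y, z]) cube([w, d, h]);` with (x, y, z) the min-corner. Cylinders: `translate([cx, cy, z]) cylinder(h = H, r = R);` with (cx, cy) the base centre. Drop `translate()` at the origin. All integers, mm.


translate([0, 0, 372]) cube([262, 339, 28]);
translate([16, 16, 0]) cylinder(h = 372, r = 16);
translate([246, 16, 0]) cylinder(h = 372, r = 16);
translate([16, 323, 0]) cylinder(h = 372, r = 16);
translate([246, 323, 0]) cylinder(h = 372, r = 16);


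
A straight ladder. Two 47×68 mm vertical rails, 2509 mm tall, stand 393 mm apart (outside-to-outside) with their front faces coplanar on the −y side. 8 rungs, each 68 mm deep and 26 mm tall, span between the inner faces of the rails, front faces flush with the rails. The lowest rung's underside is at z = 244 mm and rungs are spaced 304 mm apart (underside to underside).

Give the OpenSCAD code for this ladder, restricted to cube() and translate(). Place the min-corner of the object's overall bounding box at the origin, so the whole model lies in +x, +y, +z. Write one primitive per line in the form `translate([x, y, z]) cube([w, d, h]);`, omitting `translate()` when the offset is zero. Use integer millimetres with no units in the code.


cube([47, 68, 2509]);
translate([346, 0, 0]) cube([47, 68, 2509]);
translate([47, 0, 244]) cube([299, 68, 26]);
translate([47, 0, 548]) cube([299, 68, 26]);
translate([47, 0, 852]) cube([299, 68, 26]);
translate([47, 0, 1156]) cube([299, 68, 26]);
translate([47, 0, 1460]) cube([299, 68, 26]);
translate([47, 0, 1764]) cube([299, 68, 26]);
translate([47, 0, 2068]) cube([299, 68, 26]);
translate([47, 0, 2372]) cube([299, 68, 26]);


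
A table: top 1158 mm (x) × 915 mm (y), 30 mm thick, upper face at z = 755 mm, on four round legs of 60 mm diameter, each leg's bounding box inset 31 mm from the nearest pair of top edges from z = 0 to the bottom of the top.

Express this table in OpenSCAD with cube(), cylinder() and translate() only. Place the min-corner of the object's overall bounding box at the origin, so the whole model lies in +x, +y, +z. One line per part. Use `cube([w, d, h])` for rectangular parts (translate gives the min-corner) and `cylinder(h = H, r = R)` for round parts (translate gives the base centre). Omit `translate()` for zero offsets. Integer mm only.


translate([0, 0, 725]) cube([1158, 915, 30]);
translate([61, 61, 0]) cylinder(h = 725, r = 30);
translate([1097, 61, 0]) cylinder(h = 725, r = 30);
translate([61, 854, 0]) cylinder(h = 725, r = 30);
translate([1097, 854, 0]) cylinder(h = 725, r = 30);


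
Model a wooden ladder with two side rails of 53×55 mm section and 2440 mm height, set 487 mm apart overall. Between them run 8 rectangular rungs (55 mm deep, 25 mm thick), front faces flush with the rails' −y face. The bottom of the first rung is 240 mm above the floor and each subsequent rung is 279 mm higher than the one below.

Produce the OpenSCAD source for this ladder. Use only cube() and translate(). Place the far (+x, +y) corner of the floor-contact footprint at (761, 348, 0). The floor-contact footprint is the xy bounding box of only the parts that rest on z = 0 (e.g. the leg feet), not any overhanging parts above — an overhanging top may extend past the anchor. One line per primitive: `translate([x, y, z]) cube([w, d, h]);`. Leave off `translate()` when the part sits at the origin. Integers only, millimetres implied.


translate([274, 293, 0]) cube([53, 55, 2440]);
translate([708, 293, 0]) cube([53, 55, 2440]);
translate([327, 293, 240]) cube([381, 55, 25]);
translate([327, 293, 519]) cube([381, 55, 25]);
translate([327, 293, 798]) cube([381, 55, 25]);
translate([327, 293, 1077]) cube([381, 55, 25]);
translate([327, 293, 1356]) cube([381, 55, 25]);
translate([327, 293, 1635]) cube([381, 55, 25]);
translate([327, 293, 1914]) cube([381, 55, 25]);
translate([327, 293, 2193]) cube([381, 55, 25]);
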